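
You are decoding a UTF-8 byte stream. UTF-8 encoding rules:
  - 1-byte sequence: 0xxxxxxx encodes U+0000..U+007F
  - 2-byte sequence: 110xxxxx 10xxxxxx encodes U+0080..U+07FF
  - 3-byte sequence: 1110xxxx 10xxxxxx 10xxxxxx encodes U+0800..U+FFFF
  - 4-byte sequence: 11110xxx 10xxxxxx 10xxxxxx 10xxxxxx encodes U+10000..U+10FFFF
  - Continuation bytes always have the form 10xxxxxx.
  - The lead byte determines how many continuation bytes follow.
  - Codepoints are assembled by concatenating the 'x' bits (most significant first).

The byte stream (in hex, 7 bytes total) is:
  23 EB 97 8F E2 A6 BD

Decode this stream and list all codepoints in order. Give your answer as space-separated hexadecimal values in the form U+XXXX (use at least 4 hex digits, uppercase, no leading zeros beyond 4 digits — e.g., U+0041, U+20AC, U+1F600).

Byte[0]=23: 1-byte ASCII. cp=U+0023
Byte[1]=EB: 3-byte lead, need 2 cont bytes. acc=0xB
Byte[2]=97: continuation. acc=(acc<<6)|0x17=0x2D7
Byte[3]=8F: continuation. acc=(acc<<6)|0x0F=0xB5CF
Completed: cp=U+B5CF (starts at byte 1)
Byte[4]=E2: 3-byte lead, need 2 cont bytes. acc=0x2
Byte[5]=A6: continuation. acc=(acc<<6)|0x26=0xA6
Byte[6]=BD: continuation. acc=(acc<<6)|0x3D=0x29BD
Completed: cp=U+29BD (starts at byte 4)

Answer: U+0023 U+B5CF U+29BD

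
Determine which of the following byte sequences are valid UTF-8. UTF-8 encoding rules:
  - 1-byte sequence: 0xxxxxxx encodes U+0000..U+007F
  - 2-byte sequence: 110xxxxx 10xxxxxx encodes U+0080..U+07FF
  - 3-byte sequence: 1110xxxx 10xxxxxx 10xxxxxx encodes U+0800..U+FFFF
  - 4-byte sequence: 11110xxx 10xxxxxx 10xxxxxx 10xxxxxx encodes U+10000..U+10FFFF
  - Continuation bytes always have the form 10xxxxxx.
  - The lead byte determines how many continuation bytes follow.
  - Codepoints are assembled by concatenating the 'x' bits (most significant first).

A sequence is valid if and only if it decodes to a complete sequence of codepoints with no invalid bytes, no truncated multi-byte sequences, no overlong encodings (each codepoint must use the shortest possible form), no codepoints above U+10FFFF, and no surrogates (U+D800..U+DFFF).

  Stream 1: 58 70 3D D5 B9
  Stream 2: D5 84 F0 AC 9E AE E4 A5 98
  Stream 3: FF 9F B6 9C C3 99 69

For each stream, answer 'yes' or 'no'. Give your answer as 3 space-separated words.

Stream 1: decodes cleanly. VALID
Stream 2: decodes cleanly. VALID
Stream 3: error at byte offset 0. INVALID

Answer: yes yes no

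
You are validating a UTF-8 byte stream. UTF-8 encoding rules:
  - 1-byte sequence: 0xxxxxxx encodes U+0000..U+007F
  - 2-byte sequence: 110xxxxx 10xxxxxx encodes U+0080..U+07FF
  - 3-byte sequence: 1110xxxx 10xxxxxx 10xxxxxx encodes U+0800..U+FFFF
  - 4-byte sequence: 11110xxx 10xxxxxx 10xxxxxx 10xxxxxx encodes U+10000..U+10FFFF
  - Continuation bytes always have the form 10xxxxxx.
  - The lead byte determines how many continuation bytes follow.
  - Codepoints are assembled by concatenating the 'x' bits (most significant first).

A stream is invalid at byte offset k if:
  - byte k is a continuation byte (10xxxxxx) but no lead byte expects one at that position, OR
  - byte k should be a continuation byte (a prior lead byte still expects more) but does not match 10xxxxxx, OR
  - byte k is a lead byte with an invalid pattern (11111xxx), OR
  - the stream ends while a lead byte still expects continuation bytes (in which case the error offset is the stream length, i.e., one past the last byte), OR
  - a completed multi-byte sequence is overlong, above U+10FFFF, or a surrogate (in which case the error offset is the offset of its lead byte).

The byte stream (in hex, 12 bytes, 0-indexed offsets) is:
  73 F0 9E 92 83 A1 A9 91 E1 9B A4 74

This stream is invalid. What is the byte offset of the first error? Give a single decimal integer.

Answer: 5

Derivation:
Byte[0]=73: 1-byte ASCII. cp=U+0073
Byte[1]=F0: 4-byte lead, need 3 cont bytes. acc=0x0
Byte[2]=9E: continuation. acc=(acc<<6)|0x1E=0x1E
Byte[3]=92: continuation. acc=(acc<<6)|0x12=0x792
Byte[4]=83: continuation. acc=(acc<<6)|0x03=0x1E483
Completed: cp=U+1E483 (starts at byte 1)
Byte[5]=A1: INVALID lead byte (not 0xxx/110x/1110/11110)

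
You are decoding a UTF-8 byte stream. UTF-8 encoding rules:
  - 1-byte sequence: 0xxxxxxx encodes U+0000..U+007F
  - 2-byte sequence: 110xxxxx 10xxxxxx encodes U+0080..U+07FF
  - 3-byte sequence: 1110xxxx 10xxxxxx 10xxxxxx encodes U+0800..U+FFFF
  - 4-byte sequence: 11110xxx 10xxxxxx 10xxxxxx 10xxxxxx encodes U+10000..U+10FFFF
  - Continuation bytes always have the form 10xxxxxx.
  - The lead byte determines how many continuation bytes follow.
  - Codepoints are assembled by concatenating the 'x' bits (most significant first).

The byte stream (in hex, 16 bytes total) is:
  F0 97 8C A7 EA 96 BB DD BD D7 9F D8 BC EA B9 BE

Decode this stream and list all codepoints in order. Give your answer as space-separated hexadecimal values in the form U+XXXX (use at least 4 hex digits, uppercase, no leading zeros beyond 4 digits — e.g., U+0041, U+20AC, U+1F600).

Byte[0]=F0: 4-byte lead, need 3 cont bytes. acc=0x0
Byte[1]=97: continuation. acc=(acc<<6)|0x17=0x17
Byte[2]=8C: continuation. acc=(acc<<6)|0x0C=0x5CC
Byte[3]=A7: continuation. acc=(acc<<6)|0x27=0x17327
Completed: cp=U+17327 (starts at byte 0)
Byte[4]=EA: 3-byte lead, need 2 cont bytes. acc=0xA
Byte[5]=96: continuation. acc=(acc<<6)|0x16=0x296
Byte[6]=BB: continuation. acc=(acc<<6)|0x3B=0xA5BB
Completed: cp=U+A5BB (starts at byte 4)
Byte[7]=DD: 2-byte lead, need 1 cont bytes. acc=0x1D
Byte[8]=BD: continuation. acc=(acc<<6)|0x3D=0x77D
Completed: cp=U+077D (starts at byte 7)
Byte[9]=D7: 2-byte lead, need 1 cont bytes. acc=0x17
Byte[10]=9F: continuation. acc=(acc<<6)|0x1F=0x5DF
Completed: cp=U+05DF (starts at byte 9)
Byte[11]=D8: 2-byte lead, need 1 cont bytes. acc=0x18
Byte[12]=BC: continuation. acc=(acc<<6)|0x3C=0x63C
Completed: cp=U+063C (starts at byte 11)
Byte[13]=EA: 3-byte lead, need 2 cont bytes. acc=0xA
Byte[14]=B9: continuation. acc=(acc<<6)|0x39=0x2B9
Byte[15]=BE: continuation. acc=(acc<<6)|0x3E=0xAE7E
Completed: cp=U+AE7E (starts at byte 13)

Answer: U+17327 U+A5BB U+077D U+05DF U+063C U+AE7E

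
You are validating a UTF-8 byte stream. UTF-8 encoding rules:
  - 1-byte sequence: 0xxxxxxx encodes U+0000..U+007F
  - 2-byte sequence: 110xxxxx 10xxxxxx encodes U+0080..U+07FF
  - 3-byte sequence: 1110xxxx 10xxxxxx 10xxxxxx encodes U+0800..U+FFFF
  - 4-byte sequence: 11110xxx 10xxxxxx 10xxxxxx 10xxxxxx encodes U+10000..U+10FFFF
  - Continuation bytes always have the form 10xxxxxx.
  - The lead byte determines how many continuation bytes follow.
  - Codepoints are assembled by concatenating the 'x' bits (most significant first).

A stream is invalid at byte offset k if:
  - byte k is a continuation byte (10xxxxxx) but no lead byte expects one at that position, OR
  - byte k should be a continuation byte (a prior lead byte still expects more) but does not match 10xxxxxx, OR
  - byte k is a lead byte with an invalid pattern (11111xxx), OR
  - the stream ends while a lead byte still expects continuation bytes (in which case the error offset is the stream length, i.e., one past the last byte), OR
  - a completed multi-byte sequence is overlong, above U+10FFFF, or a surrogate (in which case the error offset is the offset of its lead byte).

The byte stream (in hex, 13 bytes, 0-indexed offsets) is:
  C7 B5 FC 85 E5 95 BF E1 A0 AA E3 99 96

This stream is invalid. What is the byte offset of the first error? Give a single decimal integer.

Answer: 2

Derivation:
Byte[0]=C7: 2-byte lead, need 1 cont bytes. acc=0x7
Byte[1]=B5: continuation. acc=(acc<<6)|0x35=0x1F5
Completed: cp=U+01F5 (starts at byte 0)
Byte[2]=FC: INVALID lead byte (not 0xxx/110x/1110/11110)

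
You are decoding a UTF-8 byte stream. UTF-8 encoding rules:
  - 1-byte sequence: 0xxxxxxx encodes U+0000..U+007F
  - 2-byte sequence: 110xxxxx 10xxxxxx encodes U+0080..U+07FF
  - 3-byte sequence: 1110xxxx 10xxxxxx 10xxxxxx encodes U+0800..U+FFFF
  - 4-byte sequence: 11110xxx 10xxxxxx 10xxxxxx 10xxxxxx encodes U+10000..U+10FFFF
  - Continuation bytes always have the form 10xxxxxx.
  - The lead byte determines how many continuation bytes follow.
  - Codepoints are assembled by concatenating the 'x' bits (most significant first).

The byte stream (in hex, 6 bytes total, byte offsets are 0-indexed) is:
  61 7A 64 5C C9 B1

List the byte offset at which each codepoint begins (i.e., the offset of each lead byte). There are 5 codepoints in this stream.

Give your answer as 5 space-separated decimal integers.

Byte[0]=61: 1-byte ASCII. cp=U+0061
Byte[1]=7A: 1-byte ASCII. cp=U+007A
Byte[2]=64: 1-byte ASCII. cp=U+0064
Byte[3]=5C: 1-byte ASCII. cp=U+005C
Byte[4]=C9: 2-byte lead, need 1 cont bytes. acc=0x9
Byte[5]=B1: continuation. acc=(acc<<6)|0x31=0x271
Completed: cp=U+0271 (starts at byte 4)

Answer: 0 1 2 3 4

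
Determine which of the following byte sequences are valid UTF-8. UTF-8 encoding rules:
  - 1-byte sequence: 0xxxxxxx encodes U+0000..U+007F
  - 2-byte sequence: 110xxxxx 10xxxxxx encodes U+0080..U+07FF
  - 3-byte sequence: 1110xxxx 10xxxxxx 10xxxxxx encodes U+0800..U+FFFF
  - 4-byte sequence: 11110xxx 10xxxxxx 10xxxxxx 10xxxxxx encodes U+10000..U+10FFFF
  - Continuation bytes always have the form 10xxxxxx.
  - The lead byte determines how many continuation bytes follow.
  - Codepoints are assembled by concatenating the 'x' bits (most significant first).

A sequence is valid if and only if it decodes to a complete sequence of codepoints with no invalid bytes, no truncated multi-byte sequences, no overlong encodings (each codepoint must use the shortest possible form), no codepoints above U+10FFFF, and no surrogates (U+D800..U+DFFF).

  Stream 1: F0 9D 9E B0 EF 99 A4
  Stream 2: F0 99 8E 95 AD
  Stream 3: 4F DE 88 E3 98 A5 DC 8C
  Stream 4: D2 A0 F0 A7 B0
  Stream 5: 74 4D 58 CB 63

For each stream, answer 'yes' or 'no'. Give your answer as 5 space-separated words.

Answer: yes no yes no no

Derivation:
Stream 1: decodes cleanly. VALID
Stream 2: error at byte offset 4. INVALID
Stream 3: decodes cleanly. VALID
Stream 4: error at byte offset 5. INVALID
Stream 5: error at byte offset 4. INVALID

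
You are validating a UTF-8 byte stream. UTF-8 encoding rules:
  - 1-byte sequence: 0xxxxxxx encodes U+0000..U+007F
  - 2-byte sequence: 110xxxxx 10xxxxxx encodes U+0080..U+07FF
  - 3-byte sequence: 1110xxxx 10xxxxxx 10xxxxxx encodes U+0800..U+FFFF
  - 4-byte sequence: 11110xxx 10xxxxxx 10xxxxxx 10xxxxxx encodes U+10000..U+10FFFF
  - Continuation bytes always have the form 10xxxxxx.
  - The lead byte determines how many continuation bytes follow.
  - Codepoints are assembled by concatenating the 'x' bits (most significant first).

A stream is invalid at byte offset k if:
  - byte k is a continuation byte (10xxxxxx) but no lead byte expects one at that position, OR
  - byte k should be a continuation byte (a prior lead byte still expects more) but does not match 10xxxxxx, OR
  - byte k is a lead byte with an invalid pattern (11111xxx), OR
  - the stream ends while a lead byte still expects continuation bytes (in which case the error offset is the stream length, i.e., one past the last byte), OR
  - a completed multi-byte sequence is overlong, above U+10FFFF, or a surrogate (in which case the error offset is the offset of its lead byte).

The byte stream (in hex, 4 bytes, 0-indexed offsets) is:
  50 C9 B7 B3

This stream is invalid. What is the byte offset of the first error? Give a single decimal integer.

Answer: 3

Derivation:
Byte[0]=50: 1-byte ASCII. cp=U+0050
Byte[1]=C9: 2-byte lead, need 1 cont bytes. acc=0x9
Byte[2]=B7: continuation. acc=(acc<<6)|0x37=0x277
Completed: cp=U+0277 (starts at byte 1)
Byte[3]=B3: INVALID lead byte (not 0xxx/110x/1110/11110)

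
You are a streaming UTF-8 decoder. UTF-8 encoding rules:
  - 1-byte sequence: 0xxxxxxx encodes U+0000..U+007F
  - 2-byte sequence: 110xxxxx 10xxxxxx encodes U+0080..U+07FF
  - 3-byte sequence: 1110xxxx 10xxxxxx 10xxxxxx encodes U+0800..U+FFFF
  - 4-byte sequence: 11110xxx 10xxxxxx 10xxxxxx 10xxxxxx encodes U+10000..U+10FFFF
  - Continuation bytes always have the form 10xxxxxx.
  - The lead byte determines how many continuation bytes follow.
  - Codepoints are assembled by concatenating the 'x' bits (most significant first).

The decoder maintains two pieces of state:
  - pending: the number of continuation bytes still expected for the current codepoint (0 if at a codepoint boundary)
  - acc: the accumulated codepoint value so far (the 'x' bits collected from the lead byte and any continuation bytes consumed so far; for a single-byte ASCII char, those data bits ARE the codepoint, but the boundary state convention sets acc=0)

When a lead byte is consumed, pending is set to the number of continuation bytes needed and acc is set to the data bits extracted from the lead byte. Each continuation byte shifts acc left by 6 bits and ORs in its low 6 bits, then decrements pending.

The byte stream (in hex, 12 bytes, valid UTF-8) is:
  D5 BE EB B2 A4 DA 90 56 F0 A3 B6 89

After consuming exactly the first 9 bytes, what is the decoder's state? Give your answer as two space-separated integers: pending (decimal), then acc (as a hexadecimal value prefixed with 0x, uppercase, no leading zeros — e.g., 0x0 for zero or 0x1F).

Byte[0]=D5: 2-byte lead. pending=1, acc=0x15
Byte[1]=BE: continuation. acc=(acc<<6)|0x3E=0x57E, pending=0
Byte[2]=EB: 3-byte lead. pending=2, acc=0xB
Byte[3]=B2: continuation. acc=(acc<<6)|0x32=0x2F2, pending=1
Byte[4]=A4: continuation. acc=(acc<<6)|0x24=0xBCA4, pending=0
Byte[5]=DA: 2-byte lead. pending=1, acc=0x1A
Byte[6]=90: continuation. acc=(acc<<6)|0x10=0x690, pending=0
Byte[7]=56: 1-byte. pending=0, acc=0x0
Byte[8]=F0: 4-byte lead. pending=3, acc=0x0

Answer: 3 0x0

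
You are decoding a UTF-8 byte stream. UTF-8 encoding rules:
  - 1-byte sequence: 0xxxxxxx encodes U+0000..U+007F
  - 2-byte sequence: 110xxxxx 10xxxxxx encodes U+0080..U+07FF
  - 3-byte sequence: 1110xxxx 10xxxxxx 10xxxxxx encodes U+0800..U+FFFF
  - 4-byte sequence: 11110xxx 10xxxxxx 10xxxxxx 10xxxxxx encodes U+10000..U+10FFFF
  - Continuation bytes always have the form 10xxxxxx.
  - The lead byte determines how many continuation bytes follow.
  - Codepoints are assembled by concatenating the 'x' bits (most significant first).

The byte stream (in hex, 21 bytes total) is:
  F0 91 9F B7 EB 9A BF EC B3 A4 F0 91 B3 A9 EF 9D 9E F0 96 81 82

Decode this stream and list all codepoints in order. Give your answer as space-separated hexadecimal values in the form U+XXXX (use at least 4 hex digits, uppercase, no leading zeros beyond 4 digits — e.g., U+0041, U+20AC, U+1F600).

Answer: U+117F7 U+B6BF U+CCE4 U+11CE9 U+F75E U+16042

Derivation:
Byte[0]=F0: 4-byte lead, need 3 cont bytes. acc=0x0
Byte[1]=91: continuation. acc=(acc<<6)|0x11=0x11
Byte[2]=9F: continuation. acc=(acc<<6)|0x1F=0x45F
Byte[3]=B7: continuation. acc=(acc<<6)|0x37=0x117F7
Completed: cp=U+117F7 (starts at byte 0)
Byte[4]=EB: 3-byte lead, need 2 cont bytes. acc=0xB
Byte[5]=9A: continuation. acc=(acc<<6)|0x1A=0x2DA
Byte[6]=BF: continuation. acc=(acc<<6)|0x3F=0xB6BF
Completed: cp=U+B6BF (starts at byte 4)
Byte[7]=EC: 3-byte lead, need 2 cont bytes. acc=0xC
Byte[8]=B3: continuation. acc=(acc<<6)|0x33=0x333
Byte[9]=A4: continuation. acc=(acc<<6)|0x24=0xCCE4
Completed: cp=U+CCE4 (starts at byte 7)
Byte[10]=F0: 4-byte lead, need 3 cont bytes. acc=0x0
Byte[11]=91: continuation. acc=(acc<<6)|0x11=0x11
Byte[12]=B3: continuation. acc=(acc<<6)|0x33=0x473
Byte[13]=A9: continuation. acc=(acc<<6)|0x29=0x11CE9
Completed: cp=U+11CE9 (starts at byte 10)
Byte[14]=EF: 3-byte lead, need 2 cont bytes. acc=0xF
Byte[15]=9D: continuation. acc=(acc<<6)|0x1D=0x3DD
Byte[16]=9E: continuation. acc=(acc<<6)|0x1E=0xF75E
Completed: cp=U+F75E (starts at byte 14)
Byte[17]=F0: 4-byte lead, need 3 cont bytes. acc=0x0
Byte[18]=96: continuation. acc=(acc<<6)|0x16=0x16
Byte[19]=81: continuation. acc=(acc<<6)|0x01=0x581
Byte[20]=82: continuation. acc=(acc<<6)|0x02=0x16042
Completed: cp=U+16042 (starts at byte 17)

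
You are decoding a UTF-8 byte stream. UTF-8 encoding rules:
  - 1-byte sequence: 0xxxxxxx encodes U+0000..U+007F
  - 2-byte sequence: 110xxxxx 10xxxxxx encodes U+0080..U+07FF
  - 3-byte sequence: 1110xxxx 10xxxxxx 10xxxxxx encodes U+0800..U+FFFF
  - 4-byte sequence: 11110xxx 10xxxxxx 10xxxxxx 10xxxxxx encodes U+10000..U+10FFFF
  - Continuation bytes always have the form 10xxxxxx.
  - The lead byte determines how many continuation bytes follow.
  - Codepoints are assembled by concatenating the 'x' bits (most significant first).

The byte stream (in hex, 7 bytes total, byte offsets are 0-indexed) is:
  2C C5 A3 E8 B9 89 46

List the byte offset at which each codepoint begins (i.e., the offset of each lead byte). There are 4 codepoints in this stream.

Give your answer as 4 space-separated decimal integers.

Byte[0]=2C: 1-byte ASCII. cp=U+002C
Byte[1]=C5: 2-byte lead, need 1 cont bytes. acc=0x5
Byte[2]=A3: continuation. acc=(acc<<6)|0x23=0x163
Completed: cp=U+0163 (starts at byte 1)
Byte[3]=E8: 3-byte lead, need 2 cont bytes. acc=0x8
Byte[4]=B9: continuation. acc=(acc<<6)|0x39=0x239
Byte[5]=89: continuation. acc=(acc<<6)|0x09=0x8E49
Completed: cp=U+8E49 (starts at byte 3)
Byte[6]=46: 1-byte ASCII. cp=U+0046

Answer: 0 1 3 6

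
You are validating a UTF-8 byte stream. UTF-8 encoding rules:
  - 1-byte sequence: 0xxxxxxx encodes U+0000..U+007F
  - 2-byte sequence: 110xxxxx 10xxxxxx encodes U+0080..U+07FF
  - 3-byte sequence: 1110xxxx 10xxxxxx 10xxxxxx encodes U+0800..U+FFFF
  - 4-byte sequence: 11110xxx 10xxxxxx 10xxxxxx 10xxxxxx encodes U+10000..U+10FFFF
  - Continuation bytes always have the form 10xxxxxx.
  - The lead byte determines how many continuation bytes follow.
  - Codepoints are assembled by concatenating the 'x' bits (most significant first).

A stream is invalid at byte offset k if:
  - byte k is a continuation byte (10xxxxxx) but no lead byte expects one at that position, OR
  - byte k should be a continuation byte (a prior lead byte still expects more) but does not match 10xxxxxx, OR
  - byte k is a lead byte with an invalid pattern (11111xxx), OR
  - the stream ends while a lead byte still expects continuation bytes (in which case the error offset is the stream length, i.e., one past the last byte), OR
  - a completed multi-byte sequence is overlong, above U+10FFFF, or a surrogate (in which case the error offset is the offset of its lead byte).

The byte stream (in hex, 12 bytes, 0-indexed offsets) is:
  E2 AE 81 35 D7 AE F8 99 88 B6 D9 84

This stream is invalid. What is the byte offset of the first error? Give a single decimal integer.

Answer: 6

Derivation:
Byte[0]=E2: 3-byte lead, need 2 cont bytes. acc=0x2
Byte[1]=AE: continuation. acc=(acc<<6)|0x2E=0xAE
Byte[2]=81: continuation. acc=(acc<<6)|0x01=0x2B81
Completed: cp=U+2B81 (starts at byte 0)
Byte[3]=35: 1-byte ASCII. cp=U+0035
Byte[4]=D7: 2-byte lead, need 1 cont bytes. acc=0x17
Byte[5]=AE: continuation. acc=(acc<<6)|0x2E=0x5EE
Completed: cp=U+05EE (starts at byte 4)
Byte[6]=F8: INVALID lead byte (not 0xxx/110x/1110/11110)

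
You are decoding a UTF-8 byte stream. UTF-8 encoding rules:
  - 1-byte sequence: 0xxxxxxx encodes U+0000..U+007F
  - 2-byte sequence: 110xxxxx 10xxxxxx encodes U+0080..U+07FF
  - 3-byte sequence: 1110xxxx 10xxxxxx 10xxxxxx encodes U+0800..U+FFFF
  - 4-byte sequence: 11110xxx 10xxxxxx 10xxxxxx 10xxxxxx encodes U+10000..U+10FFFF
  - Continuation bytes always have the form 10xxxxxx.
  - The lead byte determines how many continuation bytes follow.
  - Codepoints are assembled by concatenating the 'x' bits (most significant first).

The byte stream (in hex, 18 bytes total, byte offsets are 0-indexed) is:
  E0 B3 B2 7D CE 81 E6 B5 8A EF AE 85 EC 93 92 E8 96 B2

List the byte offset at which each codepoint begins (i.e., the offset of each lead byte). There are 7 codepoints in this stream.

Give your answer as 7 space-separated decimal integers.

Answer: 0 3 4 6 9 12 15

Derivation:
Byte[0]=E0: 3-byte lead, need 2 cont bytes. acc=0x0
Byte[1]=B3: continuation. acc=(acc<<6)|0x33=0x33
Byte[2]=B2: continuation. acc=(acc<<6)|0x32=0xCF2
Completed: cp=U+0CF2 (starts at byte 0)
Byte[3]=7D: 1-byte ASCII. cp=U+007D
Byte[4]=CE: 2-byte lead, need 1 cont bytes. acc=0xE
Byte[5]=81: continuation. acc=(acc<<6)|0x01=0x381
Completed: cp=U+0381 (starts at byte 4)
Byte[6]=E6: 3-byte lead, need 2 cont bytes. acc=0x6
Byte[7]=B5: continuation. acc=(acc<<6)|0x35=0x1B5
Byte[8]=8A: continuation. acc=(acc<<6)|0x0A=0x6D4A
Completed: cp=U+6D4A (starts at byte 6)
Byte[9]=EF: 3-byte lead, need 2 cont bytes. acc=0xF
Byte[10]=AE: continuation. acc=(acc<<6)|0x2E=0x3EE
Byte[11]=85: continuation. acc=(acc<<6)|0x05=0xFB85
Completed: cp=U+FB85 (starts at byte 9)
Byte[12]=EC: 3-byte lead, need 2 cont bytes. acc=0xC
Byte[13]=93: continuation. acc=(acc<<6)|0x13=0x313
Byte[14]=92: continuation. acc=(acc<<6)|0x12=0xC4D2
Completed: cp=U+C4D2 (starts at byte 12)
Byte[15]=E8: 3-byte lead, need 2 cont bytes. acc=0x8
Byte[16]=96: continuation. acc=(acc<<6)|0x16=0x216
Byte[17]=B2: continuation. acc=(acc<<6)|0x32=0x85B2
Completed: cp=U+85B2 (starts at byte 15)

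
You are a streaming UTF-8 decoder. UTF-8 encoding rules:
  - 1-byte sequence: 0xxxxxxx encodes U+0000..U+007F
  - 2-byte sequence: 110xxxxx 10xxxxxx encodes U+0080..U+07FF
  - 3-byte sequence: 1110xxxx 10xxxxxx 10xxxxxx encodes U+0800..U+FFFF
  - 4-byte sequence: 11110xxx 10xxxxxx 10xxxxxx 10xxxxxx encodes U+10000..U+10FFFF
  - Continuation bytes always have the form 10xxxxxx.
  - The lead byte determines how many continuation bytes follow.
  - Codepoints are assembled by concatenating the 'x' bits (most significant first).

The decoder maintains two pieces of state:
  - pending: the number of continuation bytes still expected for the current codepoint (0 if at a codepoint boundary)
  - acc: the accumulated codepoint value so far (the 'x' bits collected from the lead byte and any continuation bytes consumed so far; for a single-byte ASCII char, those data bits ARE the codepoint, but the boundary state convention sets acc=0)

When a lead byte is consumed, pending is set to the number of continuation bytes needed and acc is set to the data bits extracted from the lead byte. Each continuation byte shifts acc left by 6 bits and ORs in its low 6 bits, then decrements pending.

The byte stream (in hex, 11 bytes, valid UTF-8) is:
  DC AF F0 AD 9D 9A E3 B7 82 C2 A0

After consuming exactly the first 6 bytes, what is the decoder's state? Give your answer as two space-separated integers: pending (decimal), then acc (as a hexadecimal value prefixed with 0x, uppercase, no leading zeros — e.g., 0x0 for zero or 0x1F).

Byte[0]=DC: 2-byte lead. pending=1, acc=0x1C
Byte[1]=AF: continuation. acc=(acc<<6)|0x2F=0x72F, pending=0
Byte[2]=F0: 4-byte lead. pending=3, acc=0x0
Byte[3]=AD: continuation. acc=(acc<<6)|0x2D=0x2D, pending=2
Byte[4]=9D: continuation. acc=(acc<<6)|0x1D=0xB5D, pending=1
Byte[5]=9A: continuation. acc=(acc<<6)|0x1A=0x2D75A, pending=0

Answer: 0 0x2D75A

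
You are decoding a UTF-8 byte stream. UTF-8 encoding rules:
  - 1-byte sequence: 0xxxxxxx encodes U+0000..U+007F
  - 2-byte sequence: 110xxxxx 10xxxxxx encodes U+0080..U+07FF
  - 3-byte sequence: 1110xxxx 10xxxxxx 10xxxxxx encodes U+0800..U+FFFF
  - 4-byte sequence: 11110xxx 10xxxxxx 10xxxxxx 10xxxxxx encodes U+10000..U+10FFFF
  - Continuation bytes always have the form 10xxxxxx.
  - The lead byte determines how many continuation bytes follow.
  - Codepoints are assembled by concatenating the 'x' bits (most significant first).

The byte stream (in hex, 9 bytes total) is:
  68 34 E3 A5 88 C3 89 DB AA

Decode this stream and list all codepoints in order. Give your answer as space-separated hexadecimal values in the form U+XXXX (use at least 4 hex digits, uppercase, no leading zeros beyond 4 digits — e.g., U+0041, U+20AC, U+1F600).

Answer: U+0068 U+0034 U+3948 U+00C9 U+06EA

Derivation:
Byte[0]=68: 1-byte ASCII. cp=U+0068
Byte[1]=34: 1-byte ASCII. cp=U+0034
Byte[2]=E3: 3-byte lead, need 2 cont bytes. acc=0x3
Byte[3]=A5: continuation. acc=(acc<<6)|0x25=0xE5
Byte[4]=88: continuation. acc=(acc<<6)|0x08=0x3948
Completed: cp=U+3948 (starts at byte 2)
Byte[5]=C3: 2-byte lead, need 1 cont bytes. acc=0x3
Byte[6]=89: continuation. acc=(acc<<6)|0x09=0xC9
Completed: cp=U+00C9 (starts at byte 5)
Byte[7]=DB: 2-byte lead, need 1 cont bytes. acc=0x1B
Byte[8]=AA: continuation. acc=(acc<<6)|0x2A=0x6EA
Completed: cp=U+06EA (starts at byte 7)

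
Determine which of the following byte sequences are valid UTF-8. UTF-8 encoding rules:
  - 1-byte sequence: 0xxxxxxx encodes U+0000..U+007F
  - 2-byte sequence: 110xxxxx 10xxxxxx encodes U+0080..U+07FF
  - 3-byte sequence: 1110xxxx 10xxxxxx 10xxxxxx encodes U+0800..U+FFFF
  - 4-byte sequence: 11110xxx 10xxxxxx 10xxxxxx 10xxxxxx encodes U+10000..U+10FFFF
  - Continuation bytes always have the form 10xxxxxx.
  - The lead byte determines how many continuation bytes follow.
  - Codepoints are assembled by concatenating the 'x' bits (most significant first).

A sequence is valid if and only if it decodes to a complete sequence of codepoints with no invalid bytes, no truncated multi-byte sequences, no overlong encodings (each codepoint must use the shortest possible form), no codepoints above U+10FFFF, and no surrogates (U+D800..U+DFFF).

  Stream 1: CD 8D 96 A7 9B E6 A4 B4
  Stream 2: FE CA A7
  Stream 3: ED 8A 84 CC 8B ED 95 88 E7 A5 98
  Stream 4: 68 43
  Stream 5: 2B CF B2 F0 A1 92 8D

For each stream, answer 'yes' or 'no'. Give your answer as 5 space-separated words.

Answer: no no yes yes yes

Derivation:
Stream 1: error at byte offset 2. INVALID
Stream 2: error at byte offset 0. INVALID
Stream 3: decodes cleanly. VALID
Stream 4: decodes cleanly. VALID
Stream 5: decodes cleanly. VALID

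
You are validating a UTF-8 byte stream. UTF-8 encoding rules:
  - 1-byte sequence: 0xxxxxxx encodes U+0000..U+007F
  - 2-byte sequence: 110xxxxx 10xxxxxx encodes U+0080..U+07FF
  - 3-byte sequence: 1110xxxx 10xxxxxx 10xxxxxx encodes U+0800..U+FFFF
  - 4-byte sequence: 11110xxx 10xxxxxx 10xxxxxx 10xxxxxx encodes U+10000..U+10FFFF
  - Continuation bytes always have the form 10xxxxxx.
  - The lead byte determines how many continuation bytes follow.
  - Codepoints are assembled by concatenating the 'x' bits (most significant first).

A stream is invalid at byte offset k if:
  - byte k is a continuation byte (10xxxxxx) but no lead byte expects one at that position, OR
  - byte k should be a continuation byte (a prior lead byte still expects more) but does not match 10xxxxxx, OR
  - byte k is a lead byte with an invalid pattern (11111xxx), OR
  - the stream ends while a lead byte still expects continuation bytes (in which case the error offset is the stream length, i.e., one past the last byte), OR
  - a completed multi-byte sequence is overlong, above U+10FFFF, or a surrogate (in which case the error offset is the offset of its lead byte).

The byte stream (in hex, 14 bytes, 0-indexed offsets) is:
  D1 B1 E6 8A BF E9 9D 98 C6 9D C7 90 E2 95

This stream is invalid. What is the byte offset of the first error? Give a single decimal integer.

Byte[0]=D1: 2-byte lead, need 1 cont bytes. acc=0x11
Byte[1]=B1: continuation. acc=(acc<<6)|0x31=0x471
Completed: cp=U+0471 (starts at byte 0)
Byte[2]=E6: 3-byte lead, need 2 cont bytes. acc=0x6
Byte[3]=8A: continuation. acc=(acc<<6)|0x0A=0x18A
Byte[4]=BF: continuation. acc=(acc<<6)|0x3F=0x62BF
Completed: cp=U+62BF (starts at byte 2)
Byte[5]=E9: 3-byte lead, need 2 cont bytes. acc=0x9
Byte[6]=9D: continuation. acc=(acc<<6)|0x1D=0x25D
Byte[7]=98: continuation. acc=(acc<<6)|0x18=0x9758
Completed: cp=U+9758 (starts at byte 5)
Byte[8]=C6: 2-byte lead, need 1 cont bytes. acc=0x6
Byte[9]=9D: continuation. acc=(acc<<6)|0x1D=0x19D
Completed: cp=U+019D (starts at byte 8)
Byte[10]=C7: 2-byte lead, need 1 cont bytes. acc=0x7
Byte[11]=90: continuation. acc=(acc<<6)|0x10=0x1D0
Completed: cp=U+01D0 (starts at byte 10)
Byte[12]=E2: 3-byte lead, need 2 cont bytes. acc=0x2
Byte[13]=95: continuation. acc=(acc<<6)|0x15=0x95
Byte[14]: stream ended, expected continuation. INVALID

Answer: 14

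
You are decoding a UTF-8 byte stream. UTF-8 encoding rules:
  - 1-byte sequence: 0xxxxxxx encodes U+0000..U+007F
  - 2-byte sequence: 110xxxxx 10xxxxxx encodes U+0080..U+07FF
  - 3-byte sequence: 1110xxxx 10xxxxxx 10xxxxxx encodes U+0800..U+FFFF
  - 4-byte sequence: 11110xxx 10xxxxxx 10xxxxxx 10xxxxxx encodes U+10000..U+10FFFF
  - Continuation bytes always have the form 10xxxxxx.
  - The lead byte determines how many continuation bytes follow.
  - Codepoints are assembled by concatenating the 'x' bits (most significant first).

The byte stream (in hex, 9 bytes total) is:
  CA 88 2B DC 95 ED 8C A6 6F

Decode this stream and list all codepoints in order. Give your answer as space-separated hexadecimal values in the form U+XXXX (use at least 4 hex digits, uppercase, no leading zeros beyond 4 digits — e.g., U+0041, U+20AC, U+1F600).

Byte[0]=CA: 2-byte lead, need 1 cont bytes. acc=0xA
Byte[1]=88: continuation. acc=(acc<<6)|0x08=0x288
Completed: cp=U+0288 (starts at byte 0)
Byte[2]=2B: 1-byte ASCII. cp=U+002B
Byte[3]=DC: 2-byte lead, need 1 cont bytes. acc=0x1C
Byte[4]=95: continuation. acc=(acc<<6)|0x15=0x715
Completed: cp=U+0715 (starts at byte 3)
Byte[5]=ED: 3-byte lead, need 2 cont bytes. acc=0xD
Byte[6]=8C: continuation. acc=(acc<<6)|0x0C=0x34C
Byte[7]=A6: continuation. acc=(acc<<6)|0x26=0xD326
Completed: cp=U+D326 (starts at byte 5)
Byte[8]=6F: 1-byte ASCII. cp=U+006F

Answer: U+0288 U+002B U+0715 U+D326 U+006F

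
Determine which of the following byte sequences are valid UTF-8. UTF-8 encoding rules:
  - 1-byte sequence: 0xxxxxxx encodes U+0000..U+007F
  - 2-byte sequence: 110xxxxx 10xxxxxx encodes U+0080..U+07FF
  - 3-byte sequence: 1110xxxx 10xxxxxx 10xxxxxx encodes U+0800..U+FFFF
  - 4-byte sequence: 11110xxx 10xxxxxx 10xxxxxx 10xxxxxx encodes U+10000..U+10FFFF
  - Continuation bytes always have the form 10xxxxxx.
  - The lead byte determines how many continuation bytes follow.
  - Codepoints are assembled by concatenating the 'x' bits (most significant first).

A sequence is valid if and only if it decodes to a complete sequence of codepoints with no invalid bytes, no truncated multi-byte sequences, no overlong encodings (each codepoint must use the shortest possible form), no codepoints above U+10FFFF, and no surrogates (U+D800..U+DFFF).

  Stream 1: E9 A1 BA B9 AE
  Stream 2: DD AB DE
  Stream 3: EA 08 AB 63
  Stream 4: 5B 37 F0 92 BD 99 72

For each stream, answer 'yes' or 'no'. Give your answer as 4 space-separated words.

Answer: no no no yes

Derivation:
Stream 1: error at byte offset 3. INVALID
Stream 2: error at byte offset 3. INVALID
Stream 3: error at byte offset 1. INVALID
Stream 4: decodes cleanly. VALID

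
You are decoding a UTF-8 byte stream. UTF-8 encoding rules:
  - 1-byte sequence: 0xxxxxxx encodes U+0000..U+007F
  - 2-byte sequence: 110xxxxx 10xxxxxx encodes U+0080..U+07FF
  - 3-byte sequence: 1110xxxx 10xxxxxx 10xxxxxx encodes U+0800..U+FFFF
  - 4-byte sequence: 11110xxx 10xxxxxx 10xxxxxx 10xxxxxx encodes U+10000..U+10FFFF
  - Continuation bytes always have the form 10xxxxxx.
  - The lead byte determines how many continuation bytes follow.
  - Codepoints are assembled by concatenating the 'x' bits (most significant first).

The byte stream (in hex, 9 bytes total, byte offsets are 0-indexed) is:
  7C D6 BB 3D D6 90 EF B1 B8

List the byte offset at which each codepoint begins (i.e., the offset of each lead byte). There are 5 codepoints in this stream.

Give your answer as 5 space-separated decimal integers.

Byte[0]=7C: 1-byte ASCII. cp=U+007C
Byte[1]=D6: 2-byte lead, need 1 cont bytes. acc=0x16
Byte[2]=BB: continuation. acc=(acc<<6)|0x3B=0x5BB
Completed: cp=U+05BB (starts at byte 1)
Byte[3]=3D: 1-byte ASCII. cp=U+003D
Byte[4]=D6: 2-byte lead, need 1 cont bytes. acc=0x16
Byte[5]=90: continuation. acc=(acc<<6)|0x10=0x590
Completed: cp=U+0590 (starts at byte 4)
Byte[6]=EF: 3-byte lead, need 2 cont bytes. acc=0xF
Byte[7]=B1: continuation. acc=(acc<<6)|0x31=0x3F1
Byte[8]=B8: continuation. acc=(acc<<6)|0x38=0xFC78
Completed: cp=U+FC78 (starts at byte 6)

Answer: 0 1 3 4 6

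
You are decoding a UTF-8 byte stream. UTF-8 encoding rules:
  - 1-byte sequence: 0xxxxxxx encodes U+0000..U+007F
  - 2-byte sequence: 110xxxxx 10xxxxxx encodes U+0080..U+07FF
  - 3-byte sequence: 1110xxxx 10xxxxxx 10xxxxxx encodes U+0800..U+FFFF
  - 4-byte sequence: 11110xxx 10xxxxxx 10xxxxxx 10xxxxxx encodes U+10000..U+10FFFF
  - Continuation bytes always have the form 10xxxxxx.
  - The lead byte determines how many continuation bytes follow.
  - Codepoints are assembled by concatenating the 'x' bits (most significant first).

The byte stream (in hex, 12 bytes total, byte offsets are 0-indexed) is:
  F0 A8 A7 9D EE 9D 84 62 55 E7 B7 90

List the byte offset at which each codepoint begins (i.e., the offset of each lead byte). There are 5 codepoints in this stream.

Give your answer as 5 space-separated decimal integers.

Byte[0]=F0: 4-byte lead, need 3 cont bytes. acc=0x0
Byte[1]=A8: continuation. acc=(acc<<6)|0x28=0x28
Byte[2]=A7: continuation. acc=(acc<<6)|0x27=0xA27
Byte[3]=9D: continuation. acc=(acc<<6)|0x1D=0x289DD
Completed: cp=U+289DD (starts at byte 0)
Byte[4]=EE: 3-byte lead, need 2 cont bytes. acc=0xE
Byte[5]=9D: continuation. acc=(acc<<6)|0x1D=0x39D
Byte[6]=84: continuation. acc=(acc<<6)|0x04=0xE744
Completed: cp=U+E744 (starts at byte 4)
Byte[7]=62: 1-byte ASCII. cp=U+0062
Byte[8]=55: 1-byte ASCII. cp=U+0055
Byte[9]=E7: 3-byte lead, need 2 cont bytes. acc=0x7
Byte[10]=B7: continuation. acc=(acc<<6)|0x37=0x1F7
Byte[11]=90: continuation. acc=(acc<<6)|0x10=0x7DD0
Completed: cp=U+7DD0 (starts at byte 9)

Answer: 0 4 7 8 9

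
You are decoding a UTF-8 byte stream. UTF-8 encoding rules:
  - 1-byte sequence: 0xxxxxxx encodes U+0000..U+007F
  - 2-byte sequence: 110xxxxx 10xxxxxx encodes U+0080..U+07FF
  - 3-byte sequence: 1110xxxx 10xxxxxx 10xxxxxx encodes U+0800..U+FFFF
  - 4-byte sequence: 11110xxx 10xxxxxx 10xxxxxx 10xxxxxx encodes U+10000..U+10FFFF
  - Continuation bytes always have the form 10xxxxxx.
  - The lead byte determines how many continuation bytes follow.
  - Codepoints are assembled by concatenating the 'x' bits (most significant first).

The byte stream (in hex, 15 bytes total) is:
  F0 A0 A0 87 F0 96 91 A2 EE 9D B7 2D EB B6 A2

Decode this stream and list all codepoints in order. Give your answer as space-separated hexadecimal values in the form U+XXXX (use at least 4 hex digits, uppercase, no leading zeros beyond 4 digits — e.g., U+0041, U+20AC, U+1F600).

Answer: U+20807 U+16462 U+E777 U+002D U+BDA2

Derivation:
Byte[0]=F0: 4-byte lead, need 3 cont bytes. acc=0x0
Byte[1]=A0: continuation. acc=(acc<<6)|0x20=0x20
Byte[2]=A0: continuation. acc=(acc<<6)|0x20=0x820
Byte[3]=87: continuation. acc=(acc<<6)|0x07=0x20807
Completed: cp=U+20807 (starts at byte 0)
Byte[4]=F0: 4-byte lead, need 3 cont bytes. acc=0x0
Byte[5]=96: continuation. acc=(acc<<6)|0x16=0x16
Byte[6]=91: continuation. acc=(acc<<6)|0x11=0x591
Byte[7]=A2: continuation. acc=(acc<<6)|0x22=0x16462
Completed: cp=U+16462 (starts at byte 4)
Byte[8]=EE: 3-byte lead, need 2 cont bytes. acc=0xE
Byte[9]=9D: continuation. acc=(acc<<6)|0x1D=0x39D
Byte[10]=B7: continuation. acc=(acc<<6)|0x37=0xE777
Completed: cp=U+E777 (starts at byte 8)
Byte[11]=2D: 1-byte ASCII. cp=U+002D
Byte[12]=EB: 3-byte lead, need 2 cont bytes. acc=0xB
Byte[13]=B6: continuation. acc=(acc<<6)|0x36=0x2F6
Byte[14]=A2: continuation. acc=(acc<<6)|0x22=0xBDA2
Completed: cp=U+BDA2 (starts at byte 12)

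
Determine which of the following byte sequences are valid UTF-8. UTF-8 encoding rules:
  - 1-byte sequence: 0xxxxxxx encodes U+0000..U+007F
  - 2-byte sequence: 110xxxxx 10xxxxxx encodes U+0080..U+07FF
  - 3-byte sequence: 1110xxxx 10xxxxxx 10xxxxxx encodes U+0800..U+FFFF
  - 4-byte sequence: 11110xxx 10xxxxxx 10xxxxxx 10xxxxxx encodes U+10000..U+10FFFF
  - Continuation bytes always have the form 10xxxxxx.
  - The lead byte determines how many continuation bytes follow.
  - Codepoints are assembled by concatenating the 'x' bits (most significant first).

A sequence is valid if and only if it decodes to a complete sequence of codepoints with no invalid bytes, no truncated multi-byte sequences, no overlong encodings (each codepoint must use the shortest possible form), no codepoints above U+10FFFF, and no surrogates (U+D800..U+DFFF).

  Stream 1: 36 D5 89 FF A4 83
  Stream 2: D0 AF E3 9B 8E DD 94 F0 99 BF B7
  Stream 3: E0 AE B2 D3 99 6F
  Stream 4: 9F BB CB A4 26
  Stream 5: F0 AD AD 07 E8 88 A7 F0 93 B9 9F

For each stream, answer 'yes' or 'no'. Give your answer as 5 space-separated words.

Stream 1: error at byte offset 3. INVALID
Stream 2: decodes cleanly. VALID
Stream 3: decodes cleanly. VALID
Stream 4: error at byte offset 0. INVALID
Stream 5: error at byte offset 3. INVALID

Answer: no yes yes no no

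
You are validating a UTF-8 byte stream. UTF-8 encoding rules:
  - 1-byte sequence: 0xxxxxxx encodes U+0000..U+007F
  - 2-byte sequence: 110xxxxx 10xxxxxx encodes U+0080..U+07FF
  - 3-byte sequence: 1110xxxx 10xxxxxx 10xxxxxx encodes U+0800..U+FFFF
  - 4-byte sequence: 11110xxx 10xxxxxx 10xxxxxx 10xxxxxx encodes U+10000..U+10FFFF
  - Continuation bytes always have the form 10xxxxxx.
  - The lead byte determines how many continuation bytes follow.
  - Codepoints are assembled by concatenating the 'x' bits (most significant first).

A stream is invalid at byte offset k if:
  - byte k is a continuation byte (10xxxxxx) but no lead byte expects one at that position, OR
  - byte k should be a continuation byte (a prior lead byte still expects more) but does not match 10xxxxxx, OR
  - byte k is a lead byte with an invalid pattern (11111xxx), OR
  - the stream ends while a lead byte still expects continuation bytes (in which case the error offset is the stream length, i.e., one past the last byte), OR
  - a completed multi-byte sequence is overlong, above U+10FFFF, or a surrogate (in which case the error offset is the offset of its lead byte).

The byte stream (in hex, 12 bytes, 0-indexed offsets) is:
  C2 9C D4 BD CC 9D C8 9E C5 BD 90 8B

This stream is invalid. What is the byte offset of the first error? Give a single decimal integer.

Byte[0]=C2: 2-byte lead, need 1 cont bytes. acc=0x2
Byte[1]=9C: continuation. acc=(acc<<6)|0x1C=0x9C
Completed: cp=U+009C (starts at byte 0)
Byte[2]=D4: 2-byte lead, need 1 cont bytes. acc=0x14
Byte[3]=BD: continuation. acc=(acc<<6)|0x3D=0x53D
Completed: cp=U+053D (starts at byte 2)
Byte[4]=CC: 2-byte lead, need 1 cont bytes. acc=0xC
Byte[5]=9D: continuation. acc=(acc<<6)|0x1D=0x31D
Completed: cp=U+031D (starts at byte 4)
Byte[6]=C8: 2-byte lead, need 1 cont bytes. acc=0x8
Byte[7]=9E: continuation. acc=(acc<<6)|0x1E=0x21E
Completed: cp=U+021E (starts at byte 6)
Byte[8]=C5: 2-byte lead, need 1 cont bytes. acc=0x5
Byte[9]=BD: continuation. acc=(acc<<6)|0x3D=0x17D
Completed: cp=U+017D (starts at byte 8)
Byte[10]=90: INVALID lead byte (not 0xxx/110x/1110/11110)

Answer: 10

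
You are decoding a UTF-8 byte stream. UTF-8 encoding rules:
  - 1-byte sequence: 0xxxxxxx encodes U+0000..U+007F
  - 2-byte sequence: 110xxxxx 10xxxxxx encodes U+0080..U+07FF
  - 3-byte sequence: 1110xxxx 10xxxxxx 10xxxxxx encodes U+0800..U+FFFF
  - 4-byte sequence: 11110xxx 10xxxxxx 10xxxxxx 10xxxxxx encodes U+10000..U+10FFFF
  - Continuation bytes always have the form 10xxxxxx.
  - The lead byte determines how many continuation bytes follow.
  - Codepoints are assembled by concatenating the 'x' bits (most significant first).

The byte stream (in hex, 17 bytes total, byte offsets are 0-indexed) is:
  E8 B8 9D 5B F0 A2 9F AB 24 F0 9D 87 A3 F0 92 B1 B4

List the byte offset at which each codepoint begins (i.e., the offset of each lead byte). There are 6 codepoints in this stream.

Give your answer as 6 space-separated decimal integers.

Byte[0]=E8: 3-byte lead, need 2 cont bytes. acc=0x8
Byte[1]=B8: continuation. acc=(acc<<6)|0x38=0x238
Byte[2]=9D: continuation. acc=(acc<<6)|0x1D=0x8E1D
Completed: cp=U+8E1D (starts at byte 0)
Byte[3]=5B: 1-byte ASCII. cp=U+005B
Byte[4]=F0: 4-byte lead, need 3 cont bytes. acc=0x0
Byte[5]=A2: continuation. acc=(acc<<6)|0x22=0x22
Byte[6]=9F: continuation. acc=(acc<<6)|0x1F=0x89F
Byte[7]=AB: continuation. acc=(acc<<6)|0x2B=0x227EB
Completed: cp=U+227EB (starts at byte 4)
Byte[8]=24: 1-byte ASCII. cp=U+0024
Byte[9]=F0: 4-byte lead, need 3 cont bytes. acc=0x0
Byte[10]=9D: continuation. acc=(acc<<6)|0x1D=0x1D
Byte[11]=87: continuation. acc=(acc<<6)|0x07=0x747
Byte[12]=A3: continuation. acc=(acc<<6)|0x23=0x1D1E3
Completed: cp=U+1D1E3 (starts at byte 9)
Byte[13]=F0: 4-byte lead, need 3 cont bytes. acc=0x0
Byte[14]=92: continuation. acc=(acc<<6)|0x12=0x12
Byte[15]=B1: continuation. acc=(acc<<6)|0x31=0x4B1
Byte[16]=B4: continuation. acc=(acc<<6)|0x34=0x12C74
Completed: cp=U+12C74 (starts at byte 13)

Answer: 0 3 4 8 9 13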